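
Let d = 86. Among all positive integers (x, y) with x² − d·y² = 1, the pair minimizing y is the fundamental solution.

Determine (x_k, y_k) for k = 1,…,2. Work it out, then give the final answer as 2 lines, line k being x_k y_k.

10405 1122
216528049 23348820

√86 → a₀=9, period (3,1,1,1,8,1,1,1,3,18); ℓ=10 even so k=9
step 0: (9, 1)  from 9·(1,0) + (0,1)
step 1: (28, 3)  from 3·(9,1) + (1,0)
step 2: (37, 4)  from 1·(28,3) + (9,1)
step 3: (65, 7)  from 1·(37,4) + (28,3)
step 4: (102, 11)  from 1·(65,7) + (37,4)
…
step 6: (983, 106)  from 1·(881,95) + (102,11)
…
step 8: (2847, 307)  from 1·(1864,201) + (983,106)
step 9: (10405, 1122)  from 3·(2847,307) + (1864,201)
→ (10405, 1122).  Check: 10405²=108264025, 86·1122²=108264024, difference 1.
k=2:  x_2 = 10405·10405+86·1122·1122 = 216528049,  y_2 = 10405·1122+1122·10405 = 23348820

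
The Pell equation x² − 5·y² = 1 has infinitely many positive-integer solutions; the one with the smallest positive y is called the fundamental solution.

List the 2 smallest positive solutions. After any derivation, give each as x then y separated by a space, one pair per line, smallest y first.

√5 → a₀=2, period (4); ℓ=1 odd so k=1
k=0  a_k=2  p_k/q_k = 2/1
k=1  a_k=4  p_k/q_k = 9/4
(x₁, y₁) = (9, 4);  9² − 5·4² = 1 ✓
n=2: (9,4)∘(9,4) = (9·9+5·4·4, 9·4+4·9) = (161,72)

9 4
161 72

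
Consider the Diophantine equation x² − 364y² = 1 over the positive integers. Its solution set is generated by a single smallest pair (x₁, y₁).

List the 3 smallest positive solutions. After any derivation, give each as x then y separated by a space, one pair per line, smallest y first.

4954951 259710
49103078824801 2573700648420
486606699052048124551 25505121203178395130

d=364: √d = [19; 12,1,2,3,1,8,1,3,2,1,12,38] (ℓ=12, even), read p_11/q_11
i=0: a=19 ⇒ p=19, q=1
…
i=3: a=2 ⇒ p=725, q=38
…
i=5: a=1 ⇒ p=3148, q=165
…
i=10: a=1 ⇒ p=390371, q=20461
i=11: a=12 ⇒ p=4954951, q=259710
→ (4954951, 259710).  Check: 4954951²=24551539412401, 364·259710²=24551539412400, difference 1.
(x_2, y_2) = (4954951·4954951 + 364·259710·259710, 4954951·259710 + 259710·4954951) = (49103078824801, 2573700648420)
(x_3, y_3) = (4954951·49103078824801 + 364·259710·2573700648420, 4954951·2573700648420 + 259710·49103078824801) = (486606699052048124551, 25505121203178395130)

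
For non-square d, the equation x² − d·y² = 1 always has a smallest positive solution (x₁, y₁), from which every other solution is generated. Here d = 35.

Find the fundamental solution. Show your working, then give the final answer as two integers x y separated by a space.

d=35: √d = [5; 1,10] (ℓ=2, even), read p_1/q_1
step 0: (5, 1)  from 5·(1,0) + (0,1)
step 1: (6, 1)  from 1·(5,1) + (1,0)
fundamental: x₁=6, y₁=1  (since 36 − 35·1 = 1)

6 1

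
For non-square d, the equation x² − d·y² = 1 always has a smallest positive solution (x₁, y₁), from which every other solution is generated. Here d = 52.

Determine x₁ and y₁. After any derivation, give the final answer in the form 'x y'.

649 90

√52 → a₀=7, period (4,1,2,1,4,14); ℓ=6 even so k=5
k=0  a_k=7  p_k/q_k = 7/1
k=1  a_k=4  p_k/q_k = 29/4
k=2  a_k=1  p_k/q_k = 36/5
…
k=4  a_k=1  p_k/q_k = 137/19
k=5  a_k=4  p_k/q_k = 649/90
(x₁, y₁) = (649, 90);  649² − 52·90² = 1 ✓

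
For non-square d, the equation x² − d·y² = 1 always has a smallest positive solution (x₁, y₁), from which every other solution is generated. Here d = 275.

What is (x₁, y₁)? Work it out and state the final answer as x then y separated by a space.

d=275: √d = [16; 1,1,2,1,1,32] (ℓ=6, even), read p_5/q_5
k=0  a_k=16  p_k/q_k = 16/1
…
k=4  a_k=1  p_k/q_k = 116/7
k=5  a_k=1  p_k/q_k = 199/12
(x₁, y₁) = (199, 12);  199² − 275·12² = 1 ✓

199 12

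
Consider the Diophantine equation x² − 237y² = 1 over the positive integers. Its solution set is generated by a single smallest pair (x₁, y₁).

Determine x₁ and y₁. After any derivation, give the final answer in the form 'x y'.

228151 14820

√237 = [15; 2,1,1,7,10,7,1,1,2,30, …], period ℓ=10 (even) → k=9
step 0: (15, 1)  from 15·(1,0) + (0,1)
…
step 3: (77, 5)  from 1·(46,3) + (31,2)
step 4: (585, 38)  from 7·(77,5) + (46,3)
step 5: (5927, 385)  from 10·(585,38) + (77,5)
step 6: (42074, 2733)  from 7·(5927,385) + (585,38)
…
step 8: (90075, 5851)  from 1·(48001,3118) + (42074,2733)
step 9: (228151, 14820)  from 2·(90075,5851) + (48001,3118)
fundamental: x₁=228151, y₁=14820  (since 52052878801 − 237·219632400 = 1)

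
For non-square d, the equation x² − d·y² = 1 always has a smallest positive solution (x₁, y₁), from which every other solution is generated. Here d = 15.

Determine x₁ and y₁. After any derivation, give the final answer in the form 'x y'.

d=15: √d = [3; 1,6] (ℓ=2, even), read p_1/q_1
i=0: a=3 ⇒ p=3, q=1
i=1: a=1 ⇒ p=4, q=1
(x₁, y₁) = (4, 1);  4² − 15·1² = 1 ✓

4 1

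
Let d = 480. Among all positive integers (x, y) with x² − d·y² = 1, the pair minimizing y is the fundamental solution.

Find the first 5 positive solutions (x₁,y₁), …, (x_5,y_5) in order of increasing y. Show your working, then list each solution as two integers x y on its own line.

241 11
116161 5302
55989361 2555553
26986755841 1231771244
13007560326001 593711184055

d=480: √d = [21; 1,9,1,42] (ℓ=4, even), read p_3/q_3
i=0: a=21 ⇒ p=21, q=1
…
i=2: a=9 ⇒ p=219, q=10
i=3: a=1 ⇒ p=241, q=11
→ (241, 11).  Check: 241²=58081, 480·11²=58080, difference 1.
(x_2, y_2) = (241·241 + 480·11·11, 241·11 + 11·241) = (116161, 5302)
(x_3, y_3) = (241·116161 + 480·11·5302, 241·5302 + 11·116161) = (55989361, 2555553)
(x_4, y_4) = (241·55989361 + 480·11·2555553, 241·2555553 + 11·55989361) = (26986755841, 1231771244)
(x_5, y_5) = (241·26986755841 + 480·11·1231771244, 241·1231771244 + 11·26986755841) = (13007560326001, 593711184055)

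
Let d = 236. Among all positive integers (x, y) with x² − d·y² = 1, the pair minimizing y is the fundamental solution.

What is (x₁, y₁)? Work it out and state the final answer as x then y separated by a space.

√236 = [15; 2,1,3,5,1,6,1,5,3,1,2,30, …], period ℓ=12 (even) → k=11
i=0: a=15 ⇒ p=15, q=1
…
i=2: a=1 ⇒ p=46, q=3
i=3: a=3 ⇒ p=169, q=11
…
i=10: a=1 ⇒ p=203535, q=13249
i=11: a=2 ⇒ p=561799, q=36570
→ (561799, 36570).  Check: 561799²=315618116401, 236·36570²=315618116400, difference 1.

561799 36570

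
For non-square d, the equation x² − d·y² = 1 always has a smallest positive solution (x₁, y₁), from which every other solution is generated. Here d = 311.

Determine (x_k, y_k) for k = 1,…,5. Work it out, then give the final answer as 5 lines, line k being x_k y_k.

16883880 957397
570130807708799 32329152120720
19252040283316857636360 1091683049815963029803
650098275797375082487964044801 36863691222253451430108430560
21952362553539551163393489436611779400 1244804277907160115380508441163715797

[17; 1,1,1,2,1,…,1,1,34] for √311; ℓ=16 ⇒ convergent index 15
k=0  a_k=17  p_k/q_k = 17/1
…
k=2  a_k=1  p_k/q_k = 35/2
k=3  a_k=1  p_k/q_k = 53/3
k=4  a_k=2  p_k/q_k = 141/8
…
k=6  a_k=6  p_k/q_k = 1305/74
k=7  a_k=3  p_k/q_k = 4109/233
k=8  a_k=17  p_k/q_k = 71158/4035
k=9  a_k=3  p_k/q_k = 217583/12338
k=10  a_k=6  p_k/q_k = 1376656/78063
k=11  a_k=1  p_k/q_k = 1594239/90401
k=12  a_k=2  p_k/q_k = 4565134/258865
…
k=14  a_k=1  p_k/q_k = 10724507/608131
k=15  a_k=1  p_k/q_k = 16883880/957397
(x₁, y₁) = (16883880, 957397);  16883880² − 311·957397² = 1 ✓
n=2: (16883880,957397)∘(16883880,957397) = (16883880·16883880+311·957397·957397, 16883880·957397+957397·16883880) = (570130807708799,32329152120720)
n=3: (570130807708799,32329152120720)∘(16883880,957397) = (16883880·570130807708799+311·957397·32329152120720, 16883880·32329152120720+957397·570130807708799) = (19252040283316857636360,1091683049815963029803)
n=4: (19252040283316857636360,1091683049815963029803)∘(16883880,957397) = (16883880·19252040283316857636360+311·957397·1091683049815963029803, 16883880·1091683049815963029803+957397·19252040283316857636360) = (650098275797375082487964044801,36863691222253451430108430560)
n=5: (650098275797375082487964044801,36863691222253451430108430560)∘(16883880,957397) = (16883880·650098275797375082487964044801+311·957397·36863691222253451430108430560, 16883880·36863691222253451430108430560+957397·650098275797375082487964044801) = (21952362553539551163393489436611779400,1244804277907160115380508441163715797)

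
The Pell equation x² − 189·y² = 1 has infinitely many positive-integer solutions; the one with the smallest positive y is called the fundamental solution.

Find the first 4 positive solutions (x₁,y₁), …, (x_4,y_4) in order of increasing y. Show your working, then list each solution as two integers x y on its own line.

55 4
6049 440
665335 48396
73180801 5323120

√189 → a₀=13, period (1,2,1,26); ℓ=4 even so k=3
i=0: a=13 ⇒ p=13, q=1
…
i=2: a=2 ⇒ p=41, q=3
i=3: a=1 ⇒ p=55, q=4
→ (55, 4).  Check: 55²=3025, 189·4²=3024, difference 1.
(55+4√189)^2 = 6049 + 440√189
(55+4√189)^3 = 665335 + 48396√189
(55+4√189)^4 = 73180801 + 5323120√189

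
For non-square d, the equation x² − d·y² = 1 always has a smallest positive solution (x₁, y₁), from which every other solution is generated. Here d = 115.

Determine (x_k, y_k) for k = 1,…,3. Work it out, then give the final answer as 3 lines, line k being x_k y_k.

√115 → a₀=10, period (1,2,1,1,1,1,1,2,1,20); ℓ=10 even so k=9
k=0  a_k=10  p_k/q_k = 10/1
k=1  a_k=1  p_k/q_k = 11/1
…
k=4  a_k=1  p_k/q_k = 75/7
…
k=8  a_k=2  p_k/q_k = 815/76
k=9  a_k=1  p_k/q_k = 1126/105
→ (1126, 105).  Check: 1126²=1267876, 115·105²=1267875, difference 1.
k=2:  x_2 = 1126·1126+115·105·105 = 2535751,  y_2 = 1126·105+105·1126 = 236460
k=3:  x_3 = 1126·2535751+115·105·236460 = 5710510126,  y_3 = 1126·236460+105·2535751 = 532507815

1126 105
2535751 236460
5710510126 532507815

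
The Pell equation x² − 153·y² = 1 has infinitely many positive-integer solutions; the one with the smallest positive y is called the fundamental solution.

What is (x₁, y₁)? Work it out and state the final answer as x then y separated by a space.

2177 176

d=153: √d = [12; 2,1,2,2,2,1,2,24] (ℓ=8, even), read p_7/q_7
i=0: a=12 ⇒ p=12, q=1
…
i=2: a=1 ⇒ p=37, q=3
…
i=4: a=2 ⇒ p=235, q=19
…
i=6: a=1 ⇒ p=804, q=65
i=7: a=2 ⇒ p=2177, q=176
(x₁, y₁) = (2177, 176);  2177² − 153·176² = 1 ✓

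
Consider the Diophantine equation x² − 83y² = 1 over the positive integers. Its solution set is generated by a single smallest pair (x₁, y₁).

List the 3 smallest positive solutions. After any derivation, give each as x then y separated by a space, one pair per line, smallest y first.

[9; 9,18] for √83; ℓ=2 ⇒ convergent index 1
i=0: a=9 ⇒ p=9, q=1
i=1: a=9 ⇒ p=82, q=9
fundamental: x₁=82, y₁=9  (since 6724 − 83·81 = 1)
(x_2, y_2) = (82·82 + 83·9·9, 82·9 + 9·82) = (13447, 1476)
(x_3, y_3) = (82·13447 + 83·9·1476, 82·1476 + 9·13447) = (2205226, 242055)

82 9
13447 1476
2205226 242055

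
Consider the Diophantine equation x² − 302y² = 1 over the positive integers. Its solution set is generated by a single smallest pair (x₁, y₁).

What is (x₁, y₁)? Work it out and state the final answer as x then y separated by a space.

4276623 246092

√302 → a₀=17, period (2,1,1,1,4,…,1,2,34); ℓ=16 even so k=15
i=0: a=17 ⇒ p=17, q=1
i=1: a=2 ⇒ p=35, q=2
i=2: a=1 ⇒ p=52, q=3
i=3: a=1 ⇒ p=87, q=5
…
i=5: a=4 ⇒ p=643, q=37
i=6: a=2 ⇒ p=1425, q=82
i=7: a=1 ⇒ p=2068, q=119
…
i=9: a=1 ⇒ p=36581, q=2105
i=10: a=2 ⇒ p=107675, q=6196
i=11: a=4 ⇒ p=467281, q=26889
i=12: a=1 ⇒ p=574956, q=33085
i=13: a=1 ⇒ p=1042237, q=59974
i=14: a=1 ⇒ p=1617193, q=93059
i=15: a=2 ⇒ p=4276623, q=246092
→ (4276623, 246092).  Check: 4276623²=18289504284129, 302·246092²=18289504284128, difference 1.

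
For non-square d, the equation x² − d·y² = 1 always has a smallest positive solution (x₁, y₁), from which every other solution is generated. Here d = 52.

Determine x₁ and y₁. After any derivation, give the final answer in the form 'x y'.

d=52: √d = [7; 4,1,2,1,4,14] (ℓ=6, even), read p_5/q_5
a_0=7:  p_0=7·1+0=7,  q_0=7·0+1=1
a_1=4:  p_1=4·7+1=29,  q_1=4·1+0=4
a_2=1:  p_2=1·29+7=36,  q_2=1·4+1=5
a_3=2:  p_3=2·36+29=101,  q_3=2·5+4=14
a_4=1:  p_4=1·101+36=137,  q_4=1·14+5=19
a_5=4:  p_5=4·137+101=649,  q_5=4·19+14=90
fundamental: x₁=649, y₁=90  (since 421201 − 52·8100 = 1)

649 90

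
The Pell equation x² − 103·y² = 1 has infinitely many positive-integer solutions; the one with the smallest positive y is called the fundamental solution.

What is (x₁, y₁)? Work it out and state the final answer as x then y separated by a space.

227528 22419

d=103: √d = [10; 6,1,2,1,1,9,1,1,2,1,6,20] (ℓ=12, even), read p_11/q_11
k=0  a_k=10  p_k/q_k = 10/1
…
k=3  a_k=2  p_k/q_k = 203/20
k=4  a_k=1  p_k/q_k = 274/27
k=5  a_k=1  p_k/q_k = 477/47
…
k=10  a_k=1  p_k/q_k = 33877/3338
k=11  a_k=6  p_k/q_k = 227528/22419
(x₁, y₁) = (227528, 22419);  227528² − 103·22419² = 1 ✓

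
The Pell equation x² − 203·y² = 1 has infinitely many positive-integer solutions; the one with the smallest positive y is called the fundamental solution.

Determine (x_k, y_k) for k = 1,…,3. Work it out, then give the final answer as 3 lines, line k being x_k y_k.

√203 = [14; 4,28, …], period ℓ=2 (even) → k=1
i=0: a=14 ⇒ p=14, q=1
i=1: a=4 ⇒ p=57, q=4
(x₁, y₁) = (57, 4);  57² − 203·4² = 1 ✓
k=2:  x_2 = 57·57+203·4·4 = 6497,  y_2 = 57·4+4·57 = 456
k=3:  x_3 = 57·6497+203·4·456 = 740601,  y_3 = 57·456+4·6497 = 51980

57 4
6497 456
740601 51980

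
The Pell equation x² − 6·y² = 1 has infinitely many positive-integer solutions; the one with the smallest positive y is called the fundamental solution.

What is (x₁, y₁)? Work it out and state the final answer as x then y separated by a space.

d=6: √d = [2; 2,4] (ℓ=2, even), read p_1/q_1
a_0=2:  p_0=2·1+0=2,  q_0=2·0+1=1
a_1=2:  p_1=2·2+1=5,  q_1=2·1+0=2
→ (5, 2).  Check: 5²=25, 6·2²=24, difference 1.

5 2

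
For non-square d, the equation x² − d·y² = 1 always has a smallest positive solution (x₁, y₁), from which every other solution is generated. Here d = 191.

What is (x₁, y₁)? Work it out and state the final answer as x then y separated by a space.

8994000 650783

√191 = [13; 1,4,1,1,3,…,4,1,26, …], period ℓ=16 (even) → k=15
step 0: (13, 1)  from 13·(1,0) + (0,1)
…
step 2: (69, 5)  from 4·(14,1) + (13,1)
…
step 4: (152, 11)  from 1·(83,6) + (69,5)
step 5: (539, 39)  from 3·(152,11) + (83,6)
…
step 10: (207083, 14984)  from 2·(83433,6037) + (40217,2910)
…
step 14: (7377553, 533821)  from 4·(1616447,116962) + (911765,65973)
step 15: (8994000, 650783)  from 1·(7377553,533821) + (1616447,116962)
(x₁, y₁) = (8994000, 650783);  8994000² − 191·650783² = 1 ✓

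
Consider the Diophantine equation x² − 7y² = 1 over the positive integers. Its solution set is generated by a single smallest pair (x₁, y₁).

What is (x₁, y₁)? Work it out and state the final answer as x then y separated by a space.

√7 = [2; 1,1,1,4, …], period ℓ=4 (even) → k=3
k=0  a_k=2  p_k/q_k = 2/1
k=1  a_k=1  p_k/q_k = 3/1
k=2  a_k=1  p_k/q_k = 5/2
k=3  a_k=1  p_k/q_k = 8/3
(x₁, y₁) = (8, 3);  8² − 7·3² = 1 ✓

8 3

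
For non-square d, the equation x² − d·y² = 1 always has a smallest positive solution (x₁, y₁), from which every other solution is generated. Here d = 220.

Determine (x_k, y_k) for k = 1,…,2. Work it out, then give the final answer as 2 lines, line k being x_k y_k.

89 6
15841 1068

d=220: √d = [14; 1,4,1,28] (ℓ=4, even), read p_3/q_3
a_0=14:  p_0=14·1+0=14,  q_0=14·0+1=1
a_1=1:  p_1=1·14+1=15,  q_1=1·1+0=1
a_2=4:  p_2=4·15+14=74,  q_2=4·1+1=5
a_3=1:  p_3=1·74+15=89,  q_3=1·5+1=6
(x₁, y₁) = (89, 6);  89² − 220·6² = 1 ✓
k=2:  x_2 = 89·89+220·6·6 = 15841,  y_2 = 89·6+6·89 = 1068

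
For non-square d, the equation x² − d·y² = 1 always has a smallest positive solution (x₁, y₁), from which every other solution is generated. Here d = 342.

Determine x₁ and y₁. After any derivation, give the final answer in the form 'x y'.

d=342: √d = [18; 2,36] (ℓ=2, even), read p_1/q_1
i=0: a=18 ⇒ p=18, q=1
i=1: a=2 ⇒ p=37, q=2
fundamental: x₁=37, y₁=2  (since 1369 − 342·4 = 1)

37 2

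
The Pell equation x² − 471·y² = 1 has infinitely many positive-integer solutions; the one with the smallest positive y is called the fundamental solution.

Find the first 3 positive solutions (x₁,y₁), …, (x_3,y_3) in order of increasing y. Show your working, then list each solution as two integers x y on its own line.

√471 → a₀=21, period (1,2,2,1,3,…,2,1,42); ℓ=14 even so k=13
k=0  a_k=21  p_k/q_k = 21/1
k=1  a_k=1  p_k/q_k = 22/1
…
k=3  a_k=2  p_k/q_k = 152/7
…
k=6  a_k=4  p_k/q_k = 3429/158
k=7  a_k=14  p_k/q_k = 48809/2249
k=8  a_k=4  p_k/q_k = 198665/9154
k=9  a_k=3  p_k/q_k = 644804/29711
k=10  a_k=1  p_k/q_k = 843469/38865
k=11  a_k=2  p_k/q_k = 2331742/107441
k=12  a_k=2  p_k/q_k = 5506953/253747
k=13  a_k=1  p_k/q_k = 7838695/361188
fundamental: x₁=7838695, y₁=361188  (since 61445139303025 − 471·130456771344 = 1)
n=2: (7838695,361188)∘(7838695,361188) = (7838695·7838695+471·361188·361188, 7838695·361188+361188·7838695) = (122890278606049,5662485139320)
n=3: (122890278606049,5662485139320)∘(7838695,361188) = (7838695·122890278606049+471·361188·5662485139320, 7838695·5662485139320+361188·122890278606049) = (1926598824915678693415,88772987898323613612)

7838695 361188
122890278606049 5662485139320
1926598824915678693415 88772987898323613612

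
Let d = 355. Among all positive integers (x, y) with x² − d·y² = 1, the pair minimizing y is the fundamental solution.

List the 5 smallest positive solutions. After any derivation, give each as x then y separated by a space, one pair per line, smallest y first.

[18; 1,5,3,3,1,6,1,3,3,5,1,36] for √355; ℓ=12 ⇒ convergent index 11
a_0=18:  p_0=18·1+0=18,  q_0=18·0+1=1
…
a_5=1:  p_5=1·1187+358=1545,  q_5=1·63+19=82
a_6=6:  p_6=6·1545+1187=10457,  q_6=6·82+63=555
a_7=1:  p_7=1·10457+1545=12002,  q_7=1·555+82=637
…
a_9=3:  p_9=3·46463+12002=151391,  q_9=3·2466+637=8035
a_10=5:  p_10=5·151391+46463=803418,  q_10=5·8035+2466=42641
a_11=1:  p_11=1·803418+151391=954809,  q_11=1·42641+8035=50676
fundamental: x₁=954809, y₁=50676  (since 911660226481 − 355·2568056976 = 1)
(x_2, y_2) = (954809·954809 + 355·50676·50676, 954809·50676 + 50676·954809) = (1823320452961, 96771801768)
(x_3, y_3) = (954809·1823320452961 + 355·50676·96771801768, 954809·96771801768 + 50676·1823320452961) = (3481845556741524089, 184797174548553948)
(x_4, y_4) = (954809·3481845556741524089 + 355·50676·184797174548553948, 954809·184797174548553948 + 50676·3481845556741524089) = (6648994948371812427335041, 352892010866963721270096)
(x_5, y_5) = (954809·6648994948371812427335041 + 355·50676·352892010866963721270096, 954809·352892010866963721270096 + 50676·6648994948371812427335041) = (12697040435316401858305944800249, 673888936007564730309809629380)

954809 50676
1823320452961 96771801768
3481845556741524089 184797174548553948
6648994948371812427335041 352892010866963721270096
12697040435316401858305944800249 673888936007564730309809629380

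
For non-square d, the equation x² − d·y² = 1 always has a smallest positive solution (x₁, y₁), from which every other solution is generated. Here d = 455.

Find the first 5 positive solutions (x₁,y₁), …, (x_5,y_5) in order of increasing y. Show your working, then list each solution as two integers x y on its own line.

64 3
8191 384
1048384 49149
134184961 6290688
17174626624 805158915

√455 = [21; 3,42, …], period ℓ=2 (even) → k=1
i=0: a=21 ⇒ p=21, q=1
i=1: a=3 ⇒ p=64, q=3
fundamental: x₁=64, y₁=3  (since 4096 − 455·9 = 1)
k=2:  x_2 = 64·64+455·3·3 = 8191,  y_2 = 64·3+3·64 = 384
k=3:  x_3 = 64·8191+455·3·384 = 1048384,  y_3 = 64·384+3·8191 = 49149
k=4:  x_4 = 64·1048384+455·3·49149 = 134184961,  y_4 = 64·49149+3·1048384 = 6290688
k=5:  x_5 = 64·134184961+455·3·6290688 = 17174626624,  y_5 = 64·6290688+3·134184961 = 805158915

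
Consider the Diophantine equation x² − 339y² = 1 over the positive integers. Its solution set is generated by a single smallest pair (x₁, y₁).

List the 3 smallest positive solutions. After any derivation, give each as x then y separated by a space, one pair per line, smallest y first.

d=339: √d = [18; 2,2,2,1,17,1,2,2,2,36] (ℓ=10, even), read p_9/q_9
a_0=18:  p_0=18·1+0=18,  q_0=18·0+1=1
…
a_2=2:  p_2=2·37+18=92,  q_2=2·2+1=5
a_3=2:  p_3=2·92+37=221,  q_3=2·5+2=12
a_4=1:  p_4=1·221+92=313,  q_4=1·12+5=17
…
a_6=1:  p_6=1·5542+313=5855,  q_6=1·301+17=318
…
a_8=2:  p_8=2·17252+5855=40359,  q_8=2·937+318=2192
a_9=2:  p_9=2·40359+17252=97970,  q_9=2·2192+937=5321
(x₁, y₁) = (97970, 5321);  97970² − 339·5321² = 1 ✓
(97970+5321√339)^2 = 19196241799 + 1042596740√339
(97970+5321√339)^3 = 3761311617998090 + 204286405230279√339

97970 5321
19196241799 1042596740
3761311617998090 204286405230279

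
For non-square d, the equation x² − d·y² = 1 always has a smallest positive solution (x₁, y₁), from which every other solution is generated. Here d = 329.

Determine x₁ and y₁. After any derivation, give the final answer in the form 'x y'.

2376415 131016

√329 = [18; 7,4,2,1,1,4,1,1,2,4,7,36, …], period ℓ=12 (even) → k=11
step 0: (18, 1)  from 18·(1,0) + (0,1)
step 1: (127, 7)  from 7·(18,1) + (1,0)
step 2: (526, 29)  from 4·(127,7) + (18,1)
…
step 4: (1705, 94)  from 1·(1179,65) + (526,29)
step 5: (2884, 159)  from 1·(1705,94) + (1179,65)
step 6: (13241, 730)  from 4·(2884,159) + (1705,94)
…
step 8: (29366, 1619)  from 1·(16125,889) + (13241,730)
step 9: (74857, 4127)  from 2·(29366,1619) + (16125,889)
step 10: (328794, 18127)  from 4·(74857,4127) + (29366,1619)
step 11: (2376415, 131016)  from 7·(328794,18127) + (74857,4127)
(x₁, y₁) = (2376415, 131016);  2376415² − 329·131016² = 1 ✓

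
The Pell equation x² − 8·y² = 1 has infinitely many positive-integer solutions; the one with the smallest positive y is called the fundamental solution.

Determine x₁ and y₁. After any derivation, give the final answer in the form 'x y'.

√8 = [2; 1,4, …], period ℓ=2 (even) → k=1
i=0: a=2 ⇒ p=2, q=1
i=1: a=1 ⇒ p=3, q=1
fundamental: x₁=3, y₁=1  (since 9 − 8·1 = 1)

3 1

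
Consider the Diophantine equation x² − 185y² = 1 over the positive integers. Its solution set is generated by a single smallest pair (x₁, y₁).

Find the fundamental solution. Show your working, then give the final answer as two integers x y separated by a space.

9249 680

d=185: √d = [13; 1,1,1,1,26] (ℓ=5, odd), read p_9/q_9
step 0: (13, 1)  from 13·(1,0) + (0,1)
step 1: (14, 1)  from 1·(13,1) + (1,0)
…
step 3: (41, 3)  from 1·(27,2) + (14,1)
step 4: (68, 5)  from 1·(41,3) + (27,2)
step 5: (1809, 133)  from 26·(68,5) + (41,3)
…
step 7: (3686, 271)  from 1·(1877,138) + (1809,133)
step 8: (5563, 409)  from 1·(3686,271) + (1877,138)
step 9: (9249, 680)  from 1·(5563,409) + (3686,271)
fundamental: x₁=9249, y₁=680  (since 85544001 − 185·462400 = 1)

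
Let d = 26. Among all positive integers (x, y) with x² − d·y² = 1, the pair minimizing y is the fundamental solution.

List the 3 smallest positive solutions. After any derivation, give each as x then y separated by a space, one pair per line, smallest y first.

[5; 10] for √26; ℓ=1 ⇒ convergent index 1
step 0: (5, 1)  from 5·(1,0) + (0,1)
step 1: (51, 10)  from 10·(5,1) + (1,0)
(x₁, y₁) = (51, 10);  51² − 26·10² = 1 ✓
(51+10√26)^2 = 5201 + 1020√26
(51+10√26)^3 = 530451 + 104030√26

51 10
5201 1020
530451 104030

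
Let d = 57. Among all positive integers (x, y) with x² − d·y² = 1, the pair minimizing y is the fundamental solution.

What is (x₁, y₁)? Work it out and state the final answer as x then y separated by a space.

151 20

√57 = [7; 1,1,4,1,1,14, …], period ℓ=6 (even) → k=5
k=0  a_k=7  p_k/q_k = 7/1
…
k=2  a_k=1  p_k/q_k = 15/2
k=3  a_k=4  p_k/q_k = 68/9
k=4  a_k=1  p_k/q_k = 83/11
k=5  a_k=1  p_k/q_k = 151/20
→ (151, 20).  Check: 151²=22801, 57·20²=22800, difference 1.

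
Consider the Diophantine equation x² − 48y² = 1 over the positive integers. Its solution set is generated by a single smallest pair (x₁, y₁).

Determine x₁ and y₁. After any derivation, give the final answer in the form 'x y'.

√48 = [6; 1,12, …], period ℓ=2 (even) → k=1
a_0=6:  p_0=6·1+0=6,  q_0=6·0+1=1
a_1=1:  p_1=1·6+1=7,  q_1=1·1+0=1
→ (7, 1).  Check: 7²=49, 48·1²=48, difference 1.

7 1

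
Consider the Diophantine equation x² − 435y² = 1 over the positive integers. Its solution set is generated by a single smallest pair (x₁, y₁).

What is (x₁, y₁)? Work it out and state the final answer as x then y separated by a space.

146 7

√435 = [20; 1,5,1,40, …], period ℓ=4 (even) → k=3
k=0  a_k=20  p_k/q_k = 20/1
…
k=2  a_k=5  p_k/q_k = 125/6
k=3  a_k=1  p_k/q_k = 146/7
fundamental: x₁=146, y₁=7  (since 21316 − 435·49 = 1)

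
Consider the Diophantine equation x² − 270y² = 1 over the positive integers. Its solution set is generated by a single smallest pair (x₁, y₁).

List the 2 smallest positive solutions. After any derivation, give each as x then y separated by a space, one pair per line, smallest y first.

√270 → a₀=16, period (2,3,6,3,2,32); ℓ=6 even so k=5
k=0  a_k=16  p_k/q_k = 16/1
k=1  a_k=2  p_k/q_k = 33/2
…
k=3  a_k=6  p_k/q_k = 723/44
k=4  a_k=3  p_k/q_k = 2284/139
k=5  a_k=2  p_k/q_k = 5291/322
→ (5291, 322).  Check: 5291²=27994681, 270·322²=27994680, difference 1.
(5291+322√270)^2 = 55989361 + 3407404√270

5291 322
55989361 3407404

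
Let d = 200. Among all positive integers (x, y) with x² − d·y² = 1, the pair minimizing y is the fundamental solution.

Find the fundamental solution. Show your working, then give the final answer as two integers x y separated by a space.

√200 → a₀=14, period (7,28); ℓ=2 even so k=1
step 0: (14, 1)  from 14·(1,0) + (0,1)
step 1: (99, 7)  from 7·(14,1) + (1,0)
→ (99, 7).  Check: 99²=9801, 200·7²=9800, difference 1.

99 7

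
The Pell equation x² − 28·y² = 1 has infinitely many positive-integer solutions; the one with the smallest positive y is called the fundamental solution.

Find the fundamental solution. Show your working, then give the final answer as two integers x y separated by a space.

d=28: √d = [5; 3,2,3,10] (ℓ=4, even), read p_3/q_3
k=0  a_k=5  p_k/q_k = 5/1
…
k=2  a_k=2  p_k/q_k = 37/7
k=3  a_k=3  p_k/q_k = 127/24
(x₁, y₁) = (127, 24);  127² − 28·24² = 1 ✓

127 24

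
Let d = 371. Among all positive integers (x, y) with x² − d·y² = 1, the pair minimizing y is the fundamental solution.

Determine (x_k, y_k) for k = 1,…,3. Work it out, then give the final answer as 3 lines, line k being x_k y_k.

1695 88
5746049 298320
19479104415 1011304712

d=371: √d = [19; 3,1,4,1,3,38] (ℓ=6, even), read p_5/q_5
i=0: a=19 ⇒ p=19, q=1
…
i=2: a=1 ⇒ p=77, q=4
…
i=4: a=1 ⇒ p=443, q=23
i=5: a=3 ⇒ p=1695, q=88
→ (1695, 88).  Check: 1695²=2873025, 371·88²=2873024, difference 1.
(x_2, y_2) = (1695·1695 + 371·88·88, 1695·88 + 88·1695) = (5746049, 298320)
(x_3, y_3) = (1695·5746049 + 371·88·298320, 1695·298320 + 88·5746049) = (19479104415, 1011304712)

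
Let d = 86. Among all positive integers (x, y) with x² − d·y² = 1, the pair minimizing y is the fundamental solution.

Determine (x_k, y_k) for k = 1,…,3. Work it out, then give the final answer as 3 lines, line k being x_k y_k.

[9; 3,1,1,1,8,1,1,1,3,18] for √86; ℓ=10 ⇒ convergent index 9
i=0: a=9 ⇒ p=9, q=1
…
i=3: a=1 ⇒ p=65, q=7
i=4: a=1 ⇒ p=102, q=11
i=5: a=8 ⇒ p=881, q=95
i=6: a=1 ⇒ p=983, q=106
…
i=8: a=1 ⇒ p=2847, q=307
i=9: a=3 ⇒ p=10405, q=1122
→ (10405, 1122).  Check: 10405²=108264025, 86·1122²=108264024, difference 1.
(x_2, y_2) = (10405·10405 + 86·1122·1122, 10405·1122 + 1122·10405) = (216528049, 23348820)
(x_3, y_3) = (10405·216528049 + 86·1122·23348820, 10405·23348820 + 1122·216528049) = (4505948689285, 485888943078)

10405 1122
216528049 23348820
4505948689285 485888943078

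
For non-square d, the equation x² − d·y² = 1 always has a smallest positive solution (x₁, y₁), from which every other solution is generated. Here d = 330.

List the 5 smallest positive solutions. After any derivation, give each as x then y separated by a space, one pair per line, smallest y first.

√330 → a₀=18, period (6,36); ℓ=2 even so k=1
a_0=18:  p_0=18·1+0=18,  q_0=18·0+1=1
a_1=6:  p_1=6·18+1=109,  q_1=6·1+0=6
→ (109, 6).  Check: 109²=11881, 330·6²=11880, difference 1.
n=2: (109,6)∘(109,6) = (109·109+330·6·6, 109·6+6·109) = (23761,1308)
n=3: (23761,1308)∘(109,6) = (109·23761+330·6·1308, 109·1308+6·23761) = (5179789,285138)
n=4: (5179789,285138)∘(109,6) = (109·5179789+330·6·285138, 109·285138+6·5179789) = (1129170241,62158776)
n=5: (1129170241,62158776)∘(109,6) = (109·1129170241+330·6·62158776, 109·62158776+6·1129170241) = (246153932749,13550328030)

109 6
23761 1308
5179789 285138
1129170241 62158776
246153932749 13550328030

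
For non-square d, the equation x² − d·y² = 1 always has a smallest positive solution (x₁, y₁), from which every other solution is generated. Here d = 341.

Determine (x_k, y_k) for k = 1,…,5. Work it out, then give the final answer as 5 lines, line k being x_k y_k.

√341 → a₀=18, period (2,6,1,8,2,…,6,2,36); ℓ=14 even so k=13
step 0: (18, 1)  from 18·(1,0) + (0,1)
…
step 3: (277, 15)  from 1·(240,13) + (37,2)
step 4: (2456, 133)  from 8·(277,15) + (240,13)
…
step 6: (7645, 414)  from 1·(5189,281) + (2456,133)
step 7: (20479, 1109)  from 2·(7645,414) + (5189,281)
…
step 12: (4953942, 268271)  from 6·(718667,38918) + (641940,34763)
step 13: (10626551, 575460)  from 2·(4953942,268271) + (718667,38918)
→ (10626551, 575460).  Check: 10626551²=112923586155601, 341·575460²=112923586155600, difference 1.
k=2:  x_2 = 10626551·10626551+341·575460·575460 = 225847172311201,  y_2 = 10626551·575460+575460·10626551 = 12230310076920
k=3:  x_3 = 10626551·225847172311201+341·575460·12230310076920 = 4799952989541519968951,  y_3 = 10626551·12230310076920+575460·225847172311201 = 259932027556408030380
k=4:  x_4 = 10626551·4799952989541519968951+341·575460·259932027556408030380 = 102013890481930631287980124801,  y_4 = 10626551·259932027556408030380+575460·4799952989541519968951 = 5524361894723138392975161840
k=5:  x_5 = 10626551·102013890481930631287980124801+341·575460·5524361894723138392975161840 = 2168111619829296063734843424848413751,  y_5 = 10626551·5524361894723138392975161840+575460·102013890481930631287980124801 = 117409826833463862093989641643997300

10626551 575460
225847172311201 12230310076920
4799952989541519968951 259932027556408030380
102013890481930631287980124801 5524361894723138392975161840
2168111619829296063734843424848413751 117409826833463862093989641643997300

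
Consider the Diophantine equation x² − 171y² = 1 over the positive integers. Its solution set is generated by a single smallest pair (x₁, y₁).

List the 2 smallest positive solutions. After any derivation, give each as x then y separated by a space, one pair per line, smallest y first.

170 13
57799 4420

√171 = [13; 13,26, …], period ℓ=2 (even) → k=1
i=0: a=13 ⇒ p=13, q=1
i=1: a=13 ⇒ p=170, q=13
→ (170, 13).  Check: 170²=28900, 171·13²=28899, difference 1.
(x_2, y_2) = (170·170 + 171·13·13, 170·13 + 13·170) = (57799, 4420)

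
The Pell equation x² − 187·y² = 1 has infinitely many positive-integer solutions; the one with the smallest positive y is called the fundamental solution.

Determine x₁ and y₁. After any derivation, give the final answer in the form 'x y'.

√187 = [13; 1,2,13,2,1,26, …], period ℓ=6 (even) → k=5
k=0  a_k=13  p_k/q_k = 13/1
…
k=2  a_k=2  p_k/q_k = 41/3
k=3  a_k=13  p_k/q_k = 547/40
k=4  a_k=2  p_k/q_k = 1135/83
k=5  a_k=1  p_k/q_k = 1682/123
→ (1682, 123).  Check: 1682²=2829124, 187·123²=2829123, difference 1.

1682 123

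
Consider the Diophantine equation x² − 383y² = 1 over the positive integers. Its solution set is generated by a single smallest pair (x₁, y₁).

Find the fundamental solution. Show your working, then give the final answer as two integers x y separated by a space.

18768 959

[19; 1,1,3,19,3,1,1,38] for √383; ℓ=8 ⇒ convergent index 7
i=0: a=19 ⇒ p=19, q=1
i=1: a=1 ⇒ p=20, q=1
…
i=3: a=3 ⇒ p=137, q=7
i=4: a=19 ⇒ p=2642, q=135
…
i=6: a=1 ⇒ p=10705, q=547
i=7: a=1 ⇒ p=18768, q=959
fundamental: x₁=18768, y₁=959  (since 352237824 − 383·919681 = 1)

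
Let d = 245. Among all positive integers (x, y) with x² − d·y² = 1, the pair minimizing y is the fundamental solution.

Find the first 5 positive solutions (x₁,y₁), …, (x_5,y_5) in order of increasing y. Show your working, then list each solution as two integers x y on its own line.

d=245: √d = [15; 1,1,1,7,6,7,1,1,1,30] (ℓ=10, even), read p_9/q_9
k=0  a_k=15  p_k/q_k = 15/1
k=1  a_k=1  p_k/q_k = 16/1
k=2  a_k=1  p_k/q_k = 31/2
k=3  a_k=1  p_k/q_k = 47/3
k=4  a_k=7  p_k/q_k = 360/23
k=5  a_k=6  p_k/q_k = 2207/141
k=6  a_k=7  p_k/q_k = 15809/1010
…
k=8  a_k=1  p_k/q_k = 33825/2161
k=9  a_k=1  p_k/q_k = 51841/3312
→ (51841, 3312).  Check: 51841²=2687489281, 245·3312²=2687489280, difference 1.
(51841+3312√245)^2 = 5374978561 + 343394784√245
(51841+3312√245)^3 = 557288527109761 + 35603857991376√245
(51841+3312√245)^4 = 57780789062419261441 + 3691479203918451648√245
(51841+3312√245)^5 = 5990827771012465337616001 + 382739946785069045776560√245

51841 3312
5374978561 343394784
557288527109761 35603857991376
57780789062419261441 3691479203918451648
5990827771012465337616001 382739946785069045776560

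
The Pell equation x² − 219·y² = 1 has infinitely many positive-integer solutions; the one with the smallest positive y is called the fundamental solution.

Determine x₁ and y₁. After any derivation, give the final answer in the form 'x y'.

74 5

√219 → a₀=14, period (1,3,1,28); ℓ=4 even so k=3
i=0: a=14 ⇒ p=14, q=1
i=1: a=1 ⇒ p=15, q=1
i=2: a=3 ⇒ p=59, q=4
i=3: a=1 ⇒ p=74, q=5
fundamental: x₁=74, y₁=5  (since 5476 − 219·25 = 1)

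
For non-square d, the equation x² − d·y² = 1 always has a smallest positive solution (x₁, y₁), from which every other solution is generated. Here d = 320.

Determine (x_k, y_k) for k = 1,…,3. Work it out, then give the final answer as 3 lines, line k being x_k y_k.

d=320: √d = [17; 1,7,1,34] (ℓ=4, even), read p_3/q_3
step 0: (17, 1)  from 17·(1,0) + (0,1)
…
step 2: (143, 8)  from 7·(18,1) + (17,1)
step 3: (161, 9)  from 1·(143,8) + (18,1)
(x₁, y₁) = (161, 9);  161² − 320·9² = 1 ✓
(x_2, y_2) = (161·161 + 320·9·9, 161·9 + 9·161) = (51841, 2898)
(x_3, y_3) = (161·51841 + 320·9·2898, 161·2898 + 9·51841) = (16692641, 933147)

161 9
51841 2898
16692641 933147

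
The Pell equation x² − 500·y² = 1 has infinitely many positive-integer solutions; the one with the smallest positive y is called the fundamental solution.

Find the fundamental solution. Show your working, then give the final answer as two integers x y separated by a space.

[22; 2,1,3,2,1,…,1,2,44] for √500; ℓ=14 ⇒ convergent index 13
k=0  a_k=22  p_k/q_k = 22/1
…
k=2  a_k=1  p_k/q_k = 67/3
…
k=4  a_k=2  p_k/q_k = 559/25
k=5  a_k=1  p_k/q_k = 805/36
…
k=7  a_k=10  p_k/q_k = 14445/646
…
k=9  a_k=1  p_k/q_k = 30254/1353
…
k=11  a_k=3  p_k/q_k = 259205/11592
k=12  a_k=1  p_k/q_k = 335522/15005
k=13  a_k=2  p_k/q_k = 930249/41602
fundamental: x₁=930249, y₁=41602  (since 865363202001 − 500·1730726404 = 1)

930249 41602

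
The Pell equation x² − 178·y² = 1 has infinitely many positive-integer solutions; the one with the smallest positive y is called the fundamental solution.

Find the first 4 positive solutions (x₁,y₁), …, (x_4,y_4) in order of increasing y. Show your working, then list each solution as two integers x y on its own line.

√178 → a₀=13, period (2,1,12,1,2,26); ℓ=6 even so k=5
i=0: a=13 ⇒ p=13, q=1
i=1: a=2 ⇒ p=27, q=2
i=2: a=1 ⇒ p=40, q=3
i=3: a=12 ⇒ p=507, q=38
i=4: a=1 ⇒ p=547, q=41
i=5: a=2 ⇒ p=1601, q=120
(x₁, y₁) = (1601, 120);  1601² − 178·120² = 1 ✓
n=2: (1601,120)∘(1601,120) = (1601·1601+178·120·120, 1601·120+120·1601) = (5126401,384240)
n=3: (5126401,384240)∘(1601,120) = (1601·5126401+178·120·384240, 1601·384240+120·5126401) = (16414734401,1230336360)
n=4: (16414734401,1230336360)∘(1601,120) = (1601·16414734401+178·120·1230336360, 1601·1230336360+120·16414734401) = (52559974425601,3939536640480)

1601 120
5126401 384240
16414734401 1230336360
52559974425601 3939536640480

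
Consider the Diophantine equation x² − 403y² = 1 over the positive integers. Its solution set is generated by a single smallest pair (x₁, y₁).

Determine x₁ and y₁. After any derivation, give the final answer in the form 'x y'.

[20; 13,2,1,3,1,3,1,2,13,40] for √403; ℓ=10 ⇒ convergent index 9
k=0  a_k=20  p_k/q_k = 20/1
…
k=3  a_k=1  p_k/q_k = 803/40
k=4  a_k=3  p_k/q_k = 2951/147
k=5  a_k=1  p_k/q_k = 3754/187
k=6  a_k=3  p_k/q_k = 14213/708
…
k=8  a_k=2  p_k/q_k = 50147/2498
k=9  a_k=13  p_k/q_k = 669878/33369
fundamental: x₁=669878, y₁=33369  (since 448736534884 − 403·1113490161 = 1)

669878 33369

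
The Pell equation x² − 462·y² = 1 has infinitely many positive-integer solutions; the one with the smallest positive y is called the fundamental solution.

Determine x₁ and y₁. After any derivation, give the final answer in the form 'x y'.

43 2

d=462: √d = [21; 2,42] (ℓ=2, even), read p_1/q_1
step 0: (21, 1)  from 21·(1,0) + (0,1)
step 1: (43, 2)  from 2·(21,1) + (1,0)
→ (43, 2).  Check: 43²=1849, 462·2²=1848, difference 1.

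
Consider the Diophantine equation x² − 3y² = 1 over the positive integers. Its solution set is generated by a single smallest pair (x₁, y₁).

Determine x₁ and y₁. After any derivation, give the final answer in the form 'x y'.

[1; 1,2] for √3; ℓ=2 ⇒ convergent index 1
i=0: a=1 ⇒ p=1, q=1
i=1: a=1 ⇒ p=2, q=1
(x₁, y₁) = (2, 1);  2² − 3·1² = 1 ✓

2 1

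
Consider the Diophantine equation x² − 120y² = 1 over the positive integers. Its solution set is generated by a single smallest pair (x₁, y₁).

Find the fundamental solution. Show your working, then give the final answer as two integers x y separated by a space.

√120 → a₀=10, period (1,20); ℓ=2 even so k=1
i=0: a=10 ⇒ p=10, q=1
i=1: a=1 ⇒ p=11, q=1
(x₁, y₁) = (11, 1);  11² − 120·1² = 1 ✓

11 1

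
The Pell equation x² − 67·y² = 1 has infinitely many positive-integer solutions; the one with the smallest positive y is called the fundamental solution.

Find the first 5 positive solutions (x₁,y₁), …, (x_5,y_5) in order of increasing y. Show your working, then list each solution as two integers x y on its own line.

[8; 5,2,1,1,7,1,1,2,5,16] for √67; ℓ=10 ⇒ convergent index 9
k=0  a_k=8  p_k/q_k = 8/1
k=1  a_k=5  p_k/q_k = 41/5
k=2  a_k=2  p_k/q_k = 90/11
…
k=5  a_k=7  p_k/q_k = 1678/205
k=6  a_k=1  p_k/q_k = 1899/232
…
k=8  a_k=2  p_k/q_k = 9053/1106
k=9  a_k=5  p_k/q_k = 48842/5967
fundamental: x₁=48842, y₁=5967  (since 2385540964 − 67·35605089 = 1)
n=2: (48842,5967)∘(48842,5967) = (48842·48842+67·5967·5967, 48842·5967+5967·48842) = (4771081927,582880428)
n=3: (4771081927,582880428)∘(48842,5967) = (48842·4771081927+67·5967·582880428, 48842·582880428+5967·4771081927) = (466058366908226,56938091722785)
n=4: (466058366908226,56938091722785)∘(48842,5967) = (48842·466058366908226+67·5967·56938091722785, 48842·56938091722785+5967·466058366908226) = (45526445508292066657,5561940551265649512)
n=5: (45526445508292066657,5561940551265649512)∘(48842,5967) = (48842·45526445508292066657+67·5967·5561940551265649512, 48842·5561940551265649512+5967·45526445508292066657) = (4447205302565943872414162,543312600752895615207423)

48842 5967
4771081927 582880428
466058366908226 56938091722785
45526445508292066657 5561940551265649512
4447205302565943872414162 543312600752895615207423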